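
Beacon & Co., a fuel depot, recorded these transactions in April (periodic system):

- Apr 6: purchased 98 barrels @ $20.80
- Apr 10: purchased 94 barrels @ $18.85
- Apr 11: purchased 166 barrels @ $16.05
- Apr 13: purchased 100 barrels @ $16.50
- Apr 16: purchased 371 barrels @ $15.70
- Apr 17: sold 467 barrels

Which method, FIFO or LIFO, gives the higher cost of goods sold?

FIFO COGS: 98 @ $20.80 + 94 @ $18.85 + 166 @ $16.05 + 100 @ $16.50 + 9 @ $15.70 = $8,265.90
LIFO COGS: 371 @ $15.70 + 96 @ $16.50 = $7,408.70

FIFO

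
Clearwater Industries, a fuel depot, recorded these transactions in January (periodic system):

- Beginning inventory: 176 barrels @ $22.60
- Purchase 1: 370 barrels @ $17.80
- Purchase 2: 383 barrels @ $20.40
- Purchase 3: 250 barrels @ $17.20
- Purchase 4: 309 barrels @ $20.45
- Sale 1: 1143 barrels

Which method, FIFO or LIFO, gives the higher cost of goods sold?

FIFO

FIFO COGS: 176 @ $22.60 + 370 @ $17.80 + 383 @ $20.40 + 214 @ $17.20 = $22,057.60
LIFO COGS: 309 @ $20.45 + 250 @ $17.20 + 383 @ $20.40 + 201 @ $17.80 = $22,010.05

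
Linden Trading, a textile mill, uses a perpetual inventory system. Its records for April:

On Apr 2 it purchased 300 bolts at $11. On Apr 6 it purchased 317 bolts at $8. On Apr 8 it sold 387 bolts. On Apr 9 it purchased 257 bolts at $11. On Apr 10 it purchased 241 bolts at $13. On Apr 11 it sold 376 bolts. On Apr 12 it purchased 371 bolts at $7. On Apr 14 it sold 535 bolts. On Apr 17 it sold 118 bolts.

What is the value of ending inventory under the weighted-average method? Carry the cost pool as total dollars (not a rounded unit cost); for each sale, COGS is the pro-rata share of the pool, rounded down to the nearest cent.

After Apr 2: 300 on hand, pool $3,300.00 (≈ $11.0000 each)
After Apr 6: 617 on hand, pool $5,836.00 (≈ $9.4587 each)
Apr 8, sell 387: 387/617 × $5,836.00 → $3,660.50
After Apr 9: 487 on hand, pool $5,002.50 (≈ $10.2721 each)
After Apr 10: 728 on hand, pool $8,135.50 (≈ $11.1751 each)
Apr 11, sell 376: 376/728 × $8,135.50 → $4,201.85
After Apr 12: 723 on hand, pool $6,530.65 (≈ $9.0327 each)
Apr 14, sell 535: 535/723 × $6,530.65 → $4,832.50
Apr 17, sell 118: 118/188 × $1,698.15 → $1,065.86
Total COGS = $3,660.50 + $4,201.85 + $4,832.50 + $1,065.86 = $13,760.71
Ending inventory (cost pool remaining) = $632.29

Ending inventory = $632.29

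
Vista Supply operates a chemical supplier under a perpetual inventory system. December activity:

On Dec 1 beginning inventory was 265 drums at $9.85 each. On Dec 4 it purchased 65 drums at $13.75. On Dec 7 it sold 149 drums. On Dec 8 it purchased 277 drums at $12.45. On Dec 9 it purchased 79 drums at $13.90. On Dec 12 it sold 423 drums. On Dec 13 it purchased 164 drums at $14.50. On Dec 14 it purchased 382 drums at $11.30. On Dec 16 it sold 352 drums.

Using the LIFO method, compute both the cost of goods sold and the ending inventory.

Dec 7, 149 sold [LIFO — newest first]: 65 @ $13.75 + 84 @ $9.85 = $1,721.15
Dec 12, 423 sold [LIFO — newest first]: 79 @ $13.90 + 277 @ $12.45 + 67 @ $9.85 = $5,206.70
Dec 16, 352 sold [LIFO — newest first]: 352 @ $11.30 = $3,977.60
Total COGS = $1,721.15 + $5,206.70 + $3,977.60 = $10,905.45
Ending inventory: 114 @ $9.85 + 164 @ $14.50 + 30 @ $11.30 = $3,839.90
Check: goods available $14,745.35 = COGS $10,905.45 + ending $3,839.90

COGS = $10,905.45; ending inventory = $3,839.90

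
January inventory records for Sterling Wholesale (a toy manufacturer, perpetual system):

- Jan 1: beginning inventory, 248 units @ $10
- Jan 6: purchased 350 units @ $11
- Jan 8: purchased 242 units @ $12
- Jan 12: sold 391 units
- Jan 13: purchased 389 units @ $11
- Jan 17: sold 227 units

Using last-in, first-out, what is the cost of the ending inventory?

Ending inventory = $6,473

Jan 12, 391 sold [LIFO — newest first]: 242 @ $12 + 149 @ $11 = $4,543
Jan 17, 227 sold [LIFO — newest first]: 227 @ $11 = $2,497
Total COGS = $4,543 + $2,497 = $7,040
Ending inventory: 248 @ $10 + 201 @ $11 + 162 @ $11 = $6,473
Check: goods available $13,513 = COGS $7,040 + ending $6,473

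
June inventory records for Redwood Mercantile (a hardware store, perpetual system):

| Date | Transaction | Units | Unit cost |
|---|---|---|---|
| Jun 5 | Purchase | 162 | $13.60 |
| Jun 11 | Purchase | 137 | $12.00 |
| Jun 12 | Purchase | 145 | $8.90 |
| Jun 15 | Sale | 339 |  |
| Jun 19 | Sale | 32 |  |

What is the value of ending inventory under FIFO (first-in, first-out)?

Ending inventory = $649.70

Jun 15, 339 sold [FIFO — oldest first]: 162 @ $13.60 + 137 @ $12.00 + 40 @ $8.90 = $4,203.20
Jun 19, 32 sold [FIFO — oldest first]: 32 @ $8.90 = $284.80
Total COGS = $4,203.20 + $284.80 = $4,488.00
Ending inventory: 73 @ $8.90 = $649.70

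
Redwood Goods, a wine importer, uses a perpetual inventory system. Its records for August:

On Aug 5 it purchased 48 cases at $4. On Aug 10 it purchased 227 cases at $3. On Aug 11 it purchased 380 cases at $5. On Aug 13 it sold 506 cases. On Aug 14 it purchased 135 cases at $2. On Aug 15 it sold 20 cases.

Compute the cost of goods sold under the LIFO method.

COGS = $2,318

Aug 13, 506 sold [LIFO — newest first]: 380 @ $5 + 126 @ $3 = $2,278
Aug 15, 20 sold [LIFO — newest first]: 20 @ $2 = $40
Total COGS = $2,278 + $40 = $2,318
Ending inventory: 48 @ $4 + 101 @ $3 + 115 @ $2 = $725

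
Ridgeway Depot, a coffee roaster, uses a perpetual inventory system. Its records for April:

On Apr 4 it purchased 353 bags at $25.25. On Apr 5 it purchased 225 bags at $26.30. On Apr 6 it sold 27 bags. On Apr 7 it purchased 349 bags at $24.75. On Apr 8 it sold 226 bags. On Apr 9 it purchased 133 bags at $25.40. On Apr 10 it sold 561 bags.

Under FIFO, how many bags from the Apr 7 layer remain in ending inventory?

113

Apr 6, 27 sold [FIFO — oldest first]: 27 @ $25.25 = $681.75
Apr 8, 226 sold [FIFO — oldest first]: 226 @ $25.25 = $5,706.50
Apr 10, 561 sold [FIFO — oldest first]: 100 @ $25.25 + 225 @ $26.30 + 236 @ $24.75 = $14,283.50
Total COGS = $681.75 + $5,706.50 + $14,283.50 = $20,671.75
Ending inventory: 113 @ $24.75 + 133 @ $25.40 = $6,174.95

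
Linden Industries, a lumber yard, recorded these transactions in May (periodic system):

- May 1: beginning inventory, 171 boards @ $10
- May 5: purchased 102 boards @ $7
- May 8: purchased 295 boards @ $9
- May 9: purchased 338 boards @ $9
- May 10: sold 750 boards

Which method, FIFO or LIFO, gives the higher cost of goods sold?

FIFO COGS: 171 @ $10 + 102 @ $7 + 295 @ $9 + 182 @ $9 = $6,717
LIFO COGS: 338 @ $9 + 295 @ $9 + 102 @ $7 + 15 @ $10 = $6,561

FIFO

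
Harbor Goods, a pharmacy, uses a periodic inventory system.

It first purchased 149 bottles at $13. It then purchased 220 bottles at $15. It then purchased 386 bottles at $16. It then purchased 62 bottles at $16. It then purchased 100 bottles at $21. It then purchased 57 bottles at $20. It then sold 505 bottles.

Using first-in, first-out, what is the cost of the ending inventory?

Sale 1 (505) [FIFO — oldest first]: 149 @ $13 + 220 @ $15 + 136 @ $16 = $7,413
Ending inventory: 250 @ $16 + 62 @ $16 + 100 @ $21 + 57 @ $20 = $8,232

Ending inventory = $8,232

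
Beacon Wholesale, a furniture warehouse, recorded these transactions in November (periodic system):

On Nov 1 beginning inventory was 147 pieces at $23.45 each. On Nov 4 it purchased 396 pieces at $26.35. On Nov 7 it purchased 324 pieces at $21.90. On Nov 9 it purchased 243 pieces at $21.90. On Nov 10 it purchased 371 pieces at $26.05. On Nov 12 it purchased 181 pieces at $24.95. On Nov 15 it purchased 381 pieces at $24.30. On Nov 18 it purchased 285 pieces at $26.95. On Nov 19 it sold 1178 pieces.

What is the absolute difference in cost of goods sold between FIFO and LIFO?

FIFO COGS: 147 @ $23.45 + 396 @ $26.35 + 324 @ $21.90 + 243 @ $21.90 + 68 @ $26.05 = $28,070.45
LIFO COGS: 285 @ $26.95 + 381 @ $24.30 + 181 @ $24.95 + 331 @ $26.05 = $30,077.55
Difference = |$28,070.45 − $30,077.55| = $2,007.10

$2,007.10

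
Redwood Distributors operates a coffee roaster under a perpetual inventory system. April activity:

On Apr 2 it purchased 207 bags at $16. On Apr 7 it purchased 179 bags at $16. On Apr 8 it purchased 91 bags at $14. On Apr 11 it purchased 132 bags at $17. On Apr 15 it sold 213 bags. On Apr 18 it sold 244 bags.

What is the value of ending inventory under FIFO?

Ending inventory = $2,524

Apr 15, 213 sold [FIFO — oldest first]: 207 @ $16 + 6 @ $16 = $3,408
Apr 18, 244 sold [FIFO — oldest first]: 173 @ $16 + 71 @ $14 = $3,762
Total COGS = $3,408 + $3,762 = $7,170
Ending inventory: 20 @ $14 + 132 @ $17 = $2,524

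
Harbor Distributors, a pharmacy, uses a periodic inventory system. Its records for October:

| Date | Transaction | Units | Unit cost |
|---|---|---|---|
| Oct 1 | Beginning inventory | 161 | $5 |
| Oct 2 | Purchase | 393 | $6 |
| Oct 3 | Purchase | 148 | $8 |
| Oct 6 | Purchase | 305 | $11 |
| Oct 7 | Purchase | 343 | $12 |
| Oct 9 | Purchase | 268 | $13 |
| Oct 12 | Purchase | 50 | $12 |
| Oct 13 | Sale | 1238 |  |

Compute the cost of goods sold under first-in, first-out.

Oct 13, 1238 sold [FIFO — oldest first]: 161 @ $5 + 393 @ $6 + 148 @ $8 + 305 @ $11 + 231 @ $12 = $10,474
Ending inventory: 112 @ $12 + 268 @ $13 + 50 @ $12 = $5,428

COGS = $10,474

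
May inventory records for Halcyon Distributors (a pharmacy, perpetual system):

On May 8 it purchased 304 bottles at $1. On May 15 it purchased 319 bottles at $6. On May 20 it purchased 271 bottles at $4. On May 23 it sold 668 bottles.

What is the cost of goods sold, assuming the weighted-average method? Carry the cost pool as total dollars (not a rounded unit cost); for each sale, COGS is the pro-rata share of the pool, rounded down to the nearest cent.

COGS = $2,467.26

After May 8: 304 on hand, pool $304.00 (≈ $1.0000 each)
After May 15: 623 on hand, pool $2,218.00 (≈ $3.5602 each)
After May 20: 894 on hand, pool $3,302.00 (≈ $3.6935 each)
May 23, sell 668: 668/894 × $3,302.00 → $2,467.26
Ending inventory (cost pool remaining) = $834.74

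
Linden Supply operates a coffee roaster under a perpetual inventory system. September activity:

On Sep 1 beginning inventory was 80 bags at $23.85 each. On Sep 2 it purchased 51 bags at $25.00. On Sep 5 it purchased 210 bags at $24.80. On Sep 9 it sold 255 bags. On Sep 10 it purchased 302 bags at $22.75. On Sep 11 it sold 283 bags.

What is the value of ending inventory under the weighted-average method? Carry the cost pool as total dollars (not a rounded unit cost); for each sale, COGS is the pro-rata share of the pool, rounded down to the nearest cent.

Ending inventory = $2,431.98

After Sep 1: 80 on hand, pool $1,908.00 (≈ $23.8500 each)
After Sep 2: 131 on hand, pool $3,183.00 (≈ $24.2977 each)
After Sep 5: 341 on hand, pool $8,391.00 (≈ $24.6070 each)
Sep 9, sell 255: 255/341 × $8,391.00 → $6,274.79
After Sep 10: 388 on hand, pool $8,986.71 (≈ $23.1616 each)
Sep 11, sell 283: 283/388 × $8,986.71 → $6,554.73
Total COGS = $6,274.79 + $6,554.73 = $12,829.52
Ending inventory (cost pool remaining) = $2,431.98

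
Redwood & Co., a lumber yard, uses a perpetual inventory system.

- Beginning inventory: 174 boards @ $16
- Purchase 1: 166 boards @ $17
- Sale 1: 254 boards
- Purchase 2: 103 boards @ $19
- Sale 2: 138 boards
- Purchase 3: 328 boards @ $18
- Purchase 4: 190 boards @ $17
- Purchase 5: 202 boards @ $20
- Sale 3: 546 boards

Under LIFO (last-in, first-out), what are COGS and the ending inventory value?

COGS = $16,789; ending inventory = $3,948

Sale 1 (254) [LIFO — newest first]: 166 @ $17 + 88 @ $16 = $4,230
Sale 2 (138) [LIFO — newest first]: 103 @ $19 + 35 @ $16 = $2,517
Sale 3 (546) [LIFO — newest first]: 202 @ $20 + 190 @ $17 + 154 @ $18 = $10,042
Total COGS = $4,230 + $2,517 + $10,042 = $16,789
Ending inventory: 51 @ $16 + 174 @ $18 = $3,948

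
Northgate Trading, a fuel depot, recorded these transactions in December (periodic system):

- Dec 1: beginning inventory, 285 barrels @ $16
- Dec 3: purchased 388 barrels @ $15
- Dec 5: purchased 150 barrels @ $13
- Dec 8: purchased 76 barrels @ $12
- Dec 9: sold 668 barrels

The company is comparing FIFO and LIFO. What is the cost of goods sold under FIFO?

COGS = $10,305

FIFO COGS: 285 @ $16 + 383 @ $15 = $10,305
LIFO COGS: 76 @ $12 + 150 @ $13 + 388 @ $15 + 54 @ $16 = $9,546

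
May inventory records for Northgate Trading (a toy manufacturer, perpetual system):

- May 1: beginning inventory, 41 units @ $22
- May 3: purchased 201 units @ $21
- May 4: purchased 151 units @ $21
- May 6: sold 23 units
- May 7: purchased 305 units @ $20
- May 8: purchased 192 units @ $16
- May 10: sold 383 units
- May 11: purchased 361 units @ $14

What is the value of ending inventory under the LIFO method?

May 6, 23 sold [LIFO — newest first]: 23 @ $21 = $483
May 10, 383 sold [LIFO — newest first]: 192 @ $16 + 191 @ $20 = $6,892
Total COGS = $483 + $6,892 = $7,375
Ending inventory: 41 @ $22 + 201 @ $21 + 128 @ $21 + 114 @ $20 + 361 @ $14 = $15,145
Check: goods available $22,520 = COGS $7,375 + ending $15,145

Ending inventory = $15,145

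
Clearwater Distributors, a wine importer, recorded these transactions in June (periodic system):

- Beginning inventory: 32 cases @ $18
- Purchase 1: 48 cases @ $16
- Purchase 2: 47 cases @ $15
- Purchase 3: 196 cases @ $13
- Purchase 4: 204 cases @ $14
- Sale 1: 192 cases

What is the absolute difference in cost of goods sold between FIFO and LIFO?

$206

FIFO COGS: 32 @ $18 + 48 @ $16 + 47 @ $15 + 65 @ $13 = $2,894
LIFO COGS: 192 @ $14 = $2,688
Difference = |$2,894 − $2,688| = $206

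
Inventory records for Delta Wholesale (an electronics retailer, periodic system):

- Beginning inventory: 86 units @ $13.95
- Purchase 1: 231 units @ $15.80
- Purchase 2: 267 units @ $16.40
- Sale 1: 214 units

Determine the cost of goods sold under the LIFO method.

Sale 1 (214) [LIFO — newest first]: 214 @ $16.40 = $3,509.60
Ending inventory: 86 @ $13.95 + 231 @ $15.80 + 53 @ $16.40 = $5,718.70
Check: goods available $9,228.30 = COGS $3,509.60 + ending $5,718.70

COGS = $3,509.60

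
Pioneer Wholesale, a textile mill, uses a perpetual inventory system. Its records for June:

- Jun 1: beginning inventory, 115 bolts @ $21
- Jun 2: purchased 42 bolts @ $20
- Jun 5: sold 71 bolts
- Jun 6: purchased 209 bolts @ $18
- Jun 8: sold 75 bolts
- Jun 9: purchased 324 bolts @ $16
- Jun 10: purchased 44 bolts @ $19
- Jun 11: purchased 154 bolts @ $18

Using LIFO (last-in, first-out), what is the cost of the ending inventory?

Ending inventory = $13,010

Jun 5, 71 sold [LIFO — newest first]: 42 @ $20 + 29 @ $21 = $1,449
Jun 8, 75 sold [LIFO — newest first]: 75 @ $18 = $1,350
Total COGS = $1,449 + $1,350 = $2,799
Ending inventory: 86 @ $21 + 134 @ $18 + 324 @ $16 + 44 @ $19 + 154 @ $18 = $13,010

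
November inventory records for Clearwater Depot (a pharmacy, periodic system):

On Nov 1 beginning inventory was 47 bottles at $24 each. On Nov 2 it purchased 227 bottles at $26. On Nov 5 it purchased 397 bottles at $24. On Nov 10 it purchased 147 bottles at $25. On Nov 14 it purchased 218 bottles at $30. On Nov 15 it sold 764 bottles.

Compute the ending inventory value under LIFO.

Nov 15, 764 sold [LIFO — newest first]: 218 @ $30 + 147 @ $25 + 397 @ $24 + 2 @ $26 = $19,795
Ending inventory: 47 @ $24 + 225 @ $26 = $6,978
Check: goods available $26,773 = COGS $19,795 + ending $6,978

Ending inventory = $6,978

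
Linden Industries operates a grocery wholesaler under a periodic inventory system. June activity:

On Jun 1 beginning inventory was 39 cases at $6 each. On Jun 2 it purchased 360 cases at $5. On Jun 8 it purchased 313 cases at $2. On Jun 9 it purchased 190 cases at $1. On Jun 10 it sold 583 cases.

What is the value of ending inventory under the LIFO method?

Jun 10, 583 sold [LIFO — newest first]: 190 @ $1 + 313 @ $2 + 80 @ $5 = $1,216
Ending inventory: 39 @ $6 + 280 @ $5 = $1,634
Check: goods available $2,850 = COGS $1,216 + ending $1,634

Ending inventory = $1,634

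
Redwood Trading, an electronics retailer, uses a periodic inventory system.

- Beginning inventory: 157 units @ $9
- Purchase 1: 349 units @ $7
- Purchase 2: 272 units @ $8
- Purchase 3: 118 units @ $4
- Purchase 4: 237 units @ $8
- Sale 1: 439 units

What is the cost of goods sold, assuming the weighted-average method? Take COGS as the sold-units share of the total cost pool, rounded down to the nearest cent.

COGS = $3,254.72

Sale 1, sell 439: 439/1133 × $8,400.00 → $3,254.72
Ending inventory (cost pool remaining) = $5,145.28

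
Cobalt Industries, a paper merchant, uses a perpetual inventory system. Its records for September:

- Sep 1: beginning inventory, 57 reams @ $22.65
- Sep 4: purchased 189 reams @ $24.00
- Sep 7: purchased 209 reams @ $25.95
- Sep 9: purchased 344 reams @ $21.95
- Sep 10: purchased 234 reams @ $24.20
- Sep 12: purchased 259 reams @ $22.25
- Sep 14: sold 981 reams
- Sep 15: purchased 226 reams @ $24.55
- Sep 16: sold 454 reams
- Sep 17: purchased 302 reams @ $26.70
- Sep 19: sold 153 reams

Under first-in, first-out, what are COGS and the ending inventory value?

Sep 14, 981 sold [FIFO — oldest first]: 57 @ $22.65 + 189 @ $24.00 + 209 @ $25.95 + 344 @ $21.95 + 182 @ $24.20 = $23,205.80
Sep 16, 454 sold [FIFO — oldest first]: 52 @ $24.20 + 259 @ $22.25 + 143 @ $24.55 = $10,531.80
Sep 19, 153 sold [FIFO — oldest first]: 83 @ $24.55 + 70 @ $26.70 = $3,906.65
Total COGS = $23,205.80 + $10,531.80 + $3,906.65 = $37,644.25
Ending inventory: 232 @ $26.70 = $6,194.40
Check: goods available $43,838.65 = COGS $37,644.25 + ending $6,194.40

COGS = $37,644.25; ending inventory = $6,194.40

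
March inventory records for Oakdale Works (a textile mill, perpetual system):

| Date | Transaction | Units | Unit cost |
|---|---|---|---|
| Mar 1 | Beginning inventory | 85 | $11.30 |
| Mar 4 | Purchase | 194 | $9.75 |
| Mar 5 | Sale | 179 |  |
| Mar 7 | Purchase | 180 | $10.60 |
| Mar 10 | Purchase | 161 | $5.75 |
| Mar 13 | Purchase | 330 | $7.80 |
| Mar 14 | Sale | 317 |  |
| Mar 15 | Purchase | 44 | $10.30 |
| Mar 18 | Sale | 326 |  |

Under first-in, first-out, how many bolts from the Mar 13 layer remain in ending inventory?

128

Mar 5, 179 sold [FIFO — oldest first]: 85 @ $11.30 + 94 @ $9.75 = $1,877.00
Mar 14, 317 sold [FIFO — oldest first]: 100 @ $9.75 + 180 @ $10.60 + 37 @ $5.75 = $3,095.75
Mar 18, 326 sold [FIFO — oldest first]: 124 @ $5.75 + 202 @ $7.80 = $2,288.60
Total COGS = $1,877.00 + $3,095.75 + $2,288.60 = $7,261.35
Ending inventory: 128 @ $7.80 + 44 @ $10.30 = $1,451.60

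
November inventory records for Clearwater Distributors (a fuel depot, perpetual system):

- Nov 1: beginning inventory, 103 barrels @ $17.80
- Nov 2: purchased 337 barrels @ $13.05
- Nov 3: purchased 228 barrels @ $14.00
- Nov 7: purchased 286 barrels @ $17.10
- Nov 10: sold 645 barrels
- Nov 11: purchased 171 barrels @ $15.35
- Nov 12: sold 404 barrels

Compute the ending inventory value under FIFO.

Nov 10, 645 sold [FIFO — oldest first]: 103 @ $17.80 + 337 @ $13.05 + 205 @ $14.00 = $9,101.25
Nov 12, 404 sold [FIFO — oldest first]: 23 @ $14.00 + 286 @ $17.10 + 95 @ $15.35 = $6,670.85
Total COGS = $9,101.25 + $6,670.85 = $15,772.10
Ending inventory: 76 @ $15.35 = $1,166.60
Check: goods available $16,938.70 = COGS $15,772.10 + ending $1,166.60

Ending inventory = $1,166.60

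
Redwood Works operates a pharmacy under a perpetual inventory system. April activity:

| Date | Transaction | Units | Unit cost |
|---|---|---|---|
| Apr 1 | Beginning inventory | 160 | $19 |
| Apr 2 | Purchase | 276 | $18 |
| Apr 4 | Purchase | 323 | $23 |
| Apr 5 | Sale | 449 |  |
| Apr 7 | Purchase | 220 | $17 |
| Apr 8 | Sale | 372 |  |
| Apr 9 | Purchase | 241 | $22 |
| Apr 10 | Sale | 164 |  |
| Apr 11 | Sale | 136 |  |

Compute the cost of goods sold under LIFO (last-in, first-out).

COGS = $22,598

Apr 5, 449 sold [LIFO — newest first]: 323 @ $23 + 126 @ $18 = $9,697
Apr 8, 372 sold [LIFO — newest first]: 220 @ $17 + 150 @ $18 + 2 @ $19 = $6,478
Apr 10, 164 sold [LIFO — newest first]: 164 @ $22 = $3,608
Apr 11, 136 sold [LIFO — newest first]: 77 @ $22 + 59 @ $19 = $2,815
Total COGS = $9,697 + $6,478 + $3,608 + $2,815 = $22,598
Ending inventory: 99 @ $19 = $1,881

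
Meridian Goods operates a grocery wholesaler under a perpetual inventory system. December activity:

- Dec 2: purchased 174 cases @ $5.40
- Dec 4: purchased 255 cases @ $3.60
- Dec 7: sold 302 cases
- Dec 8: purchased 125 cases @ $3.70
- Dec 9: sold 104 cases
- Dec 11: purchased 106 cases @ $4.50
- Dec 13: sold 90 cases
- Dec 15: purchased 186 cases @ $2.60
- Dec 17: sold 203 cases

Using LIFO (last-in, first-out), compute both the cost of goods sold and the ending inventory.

COGS = $2,520.90; ending inventory = $759.80

Dec 7, 302 sold [LIFO — newest first]: 255 @ $3.60 + 47 @ $5.40 = $1,171.80
Dec 9, 104 sold [LIFO — newest first]: 104 @ $3.70 = $384.80
Dec 13, 90 sold [LIFO — newest first]: 90 @ $4.50 = $405.00
Dec 17, 203 sold [LIFO — newest first]: 186 @ $2.60 + 16 @ $4.50 + 1 @ $3.70 = $559.30
Total COGS = $1,171.80 + $384.80 + $405.00 + $559.30 = $2,520.90
Ending inventory: 127 @ $5.40 + 20 @ $3.70 = $759.80
Check: goods available $3,280.70 = COGS $2,520.90 + ending $759.80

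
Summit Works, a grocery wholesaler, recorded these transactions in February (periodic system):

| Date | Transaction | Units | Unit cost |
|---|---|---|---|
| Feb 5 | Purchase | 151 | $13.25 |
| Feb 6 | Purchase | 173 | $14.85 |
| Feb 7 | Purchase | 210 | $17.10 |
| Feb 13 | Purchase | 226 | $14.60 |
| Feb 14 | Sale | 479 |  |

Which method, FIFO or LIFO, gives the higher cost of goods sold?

FIFO COGS: 151 @ $13.25 + 173 @ $14.85 + 155 @ $17.10 = $7,220.30
LIFO COGS: 226 @ $14.60 + 210 @ $17.10 + 43 @ $14.85 = $7,529.15

LIFO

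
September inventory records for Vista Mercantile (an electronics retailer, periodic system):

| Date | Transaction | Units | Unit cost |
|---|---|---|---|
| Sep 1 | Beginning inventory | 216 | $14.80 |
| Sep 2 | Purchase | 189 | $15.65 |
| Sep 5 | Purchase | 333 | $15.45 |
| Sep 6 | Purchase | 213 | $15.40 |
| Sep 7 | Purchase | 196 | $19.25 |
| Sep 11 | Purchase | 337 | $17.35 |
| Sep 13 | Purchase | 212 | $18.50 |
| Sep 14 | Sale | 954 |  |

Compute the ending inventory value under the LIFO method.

Ending inventory = $11,361.10

Sep 14, 954 sold [LIFO — newest first]: 212 @ $18.50 + 337 @ $17.35 + 196 @ $19.25 + 209 @ $15.40 = $16,760.55
Ending inventory: 216 @ $14.80 + 189 @ $15.65 + 333 @ $15.45 + 4 @ $15.40 = $11,361.10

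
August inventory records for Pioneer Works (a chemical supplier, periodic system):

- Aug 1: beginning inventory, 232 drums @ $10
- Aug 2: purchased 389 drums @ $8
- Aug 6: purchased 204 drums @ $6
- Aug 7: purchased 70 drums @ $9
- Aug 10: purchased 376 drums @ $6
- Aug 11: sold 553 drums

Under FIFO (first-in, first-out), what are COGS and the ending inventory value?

COGS = $4,888; ending inventory = $4,654

Aug 11, 553 sold [FIFO — oldest first]: 232 @ $10 + 321 @ $8 = $4,888
Ending inventory: 68 @ $8 + 204 @ $6 + 70 @ $9 + 376 @ $6 = $4,654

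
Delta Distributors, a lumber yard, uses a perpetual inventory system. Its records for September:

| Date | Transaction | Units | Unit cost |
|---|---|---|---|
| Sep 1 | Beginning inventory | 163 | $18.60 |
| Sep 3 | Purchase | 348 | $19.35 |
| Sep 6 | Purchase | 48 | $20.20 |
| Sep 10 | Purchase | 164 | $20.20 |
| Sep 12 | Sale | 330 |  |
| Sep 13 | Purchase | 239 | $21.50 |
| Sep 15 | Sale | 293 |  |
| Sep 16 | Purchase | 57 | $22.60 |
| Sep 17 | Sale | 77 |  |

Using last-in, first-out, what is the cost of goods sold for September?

COGS = $14,424.30

Sep 12, 330 sold [LIFO — newest first]: 164 @ $20.20 + 48 @ $20.20 + 118 @ $19.35 = $6,565.70
Sep 15, 293 sold [LIFO — newest first]: 239 @ $21.50 + 54 @ $19.35 = $6,183.40
Sep 17, 77 sold [LIFO — newest first]: 57 @ $22.60 + 20 @ $19.35 = $1,675.20
Total COGS = $6,565.70 + $6,183.40 + $1,675.20 = $14,424.30
Ending inventory: 163 @ $18.60 + 156 @ $19.35 = $6,050.40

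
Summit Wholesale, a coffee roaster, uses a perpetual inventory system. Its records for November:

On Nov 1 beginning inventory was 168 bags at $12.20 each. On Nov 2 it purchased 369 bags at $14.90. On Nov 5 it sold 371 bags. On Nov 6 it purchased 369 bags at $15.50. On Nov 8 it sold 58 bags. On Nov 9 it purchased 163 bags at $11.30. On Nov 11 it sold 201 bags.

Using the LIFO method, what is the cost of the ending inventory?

Ending inventory = $6,256.70

Nov 5, 371 sold [LIFO — newest first]: 369 @ $14.90 + 2 @ $12.20 = $5,522.50
Nov 8, 58 sold [LIFO — newest first]: 58 @ $15.50 = $899.00
Nov 11, 201 sold [LIFO — newest first]: 163 @ $11.30 + 38 @ $15.50 = $2,430.90
Total COGS = $5,522.50 + $899.00 + $2,430.90 = $8,852.40
Ending inventory: 166 @ $12.20 + 273 @ $15.50 = $6,256.70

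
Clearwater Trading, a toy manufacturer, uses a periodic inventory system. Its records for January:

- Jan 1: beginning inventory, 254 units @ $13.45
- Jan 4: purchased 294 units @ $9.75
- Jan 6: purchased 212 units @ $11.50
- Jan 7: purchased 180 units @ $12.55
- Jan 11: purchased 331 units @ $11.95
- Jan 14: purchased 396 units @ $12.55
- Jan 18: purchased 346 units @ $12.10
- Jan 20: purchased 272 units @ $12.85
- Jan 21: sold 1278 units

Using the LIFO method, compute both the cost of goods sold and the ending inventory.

Jan 21, 1278 sold [LIFO — newest first]: 272 @ $12.85 + 346 @ $12.10 + 396 @ $12.55 + 264 @ $11.95 = $15,806.40
Ending inventory: 254 @ $13.45 + 294 @ $9.75 + 212 @ $11.50 + 180 @ $12.55 + 67 @ $11.95 = $11,780.45

COGS = $15,806.40; ending inventory = $11,780.45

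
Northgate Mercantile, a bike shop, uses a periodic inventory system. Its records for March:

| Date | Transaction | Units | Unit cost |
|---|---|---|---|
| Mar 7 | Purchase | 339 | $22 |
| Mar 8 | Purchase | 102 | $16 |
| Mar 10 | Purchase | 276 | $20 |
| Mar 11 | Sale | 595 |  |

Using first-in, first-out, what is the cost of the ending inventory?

Mar 11, 595 sold [FIFO — oldest first]: 339 @ $22 + 102 @ $16 + 154 @ $20 = $12,170
Ending inventory: 122 @ $20 = $2,440
Check: goods available $14,610 = COGS $12,170 + ending $2,440

Ending inventory = $2,440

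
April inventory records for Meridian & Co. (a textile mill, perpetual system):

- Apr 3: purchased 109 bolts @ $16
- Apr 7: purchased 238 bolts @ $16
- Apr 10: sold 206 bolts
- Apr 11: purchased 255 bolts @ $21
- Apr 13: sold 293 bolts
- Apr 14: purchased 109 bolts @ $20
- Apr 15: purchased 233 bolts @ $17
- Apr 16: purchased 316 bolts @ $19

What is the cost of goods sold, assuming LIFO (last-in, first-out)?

Apr 10, 206 sold [LIFO — newest first]: 206 @ $16 = $3,296
Apr 13, 293 sold [LIFO — newest first]: 255 @ $21 + 32 @ $16 + 6 @ $16 = $5,963
Total COGS = $3,296 + $5,963 = $9,259
Ending inventory: 103 @ $16 + 109 @ $20 + 233 @ $17 + 316 @ $19 = $13,793
Check: goods available $23,052 = COGS $9,259 + ending $13,793

COGS = $9,259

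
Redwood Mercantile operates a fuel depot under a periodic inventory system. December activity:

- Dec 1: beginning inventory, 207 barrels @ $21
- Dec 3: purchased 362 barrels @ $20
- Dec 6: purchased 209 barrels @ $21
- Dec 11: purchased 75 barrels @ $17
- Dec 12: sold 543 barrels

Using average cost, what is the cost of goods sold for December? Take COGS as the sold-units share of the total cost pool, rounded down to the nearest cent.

COGS = $10,981.58

Dec 12, sell 543: 543/853 × $17,251.00 → $10,981.58
Ending inventory (cost pool remaining) = $6,269.42
Check: goods available $17,251.00 = COGS $10,981.58 + ending $6,269.42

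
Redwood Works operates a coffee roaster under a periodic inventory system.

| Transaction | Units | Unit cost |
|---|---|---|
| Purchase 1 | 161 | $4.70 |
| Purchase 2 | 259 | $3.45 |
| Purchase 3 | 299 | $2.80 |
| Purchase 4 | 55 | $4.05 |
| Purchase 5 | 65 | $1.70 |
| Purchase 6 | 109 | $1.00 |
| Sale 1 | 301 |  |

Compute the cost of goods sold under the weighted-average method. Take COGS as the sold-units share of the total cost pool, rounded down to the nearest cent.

Sale 1, sell 301: 301/948 × $2,929.70 → $930.21
Ending inventory (cost pool remaining) = $1,999.49

COGS = $930.21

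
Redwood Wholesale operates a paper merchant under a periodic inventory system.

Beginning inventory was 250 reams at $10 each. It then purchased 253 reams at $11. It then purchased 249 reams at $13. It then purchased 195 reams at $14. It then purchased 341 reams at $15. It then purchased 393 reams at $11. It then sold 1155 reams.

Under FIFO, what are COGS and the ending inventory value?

COGS = $14,370; ending inventory = $6,318

Sale 1 (1155) [FIFO — oldest first]: 250 @ $10 + 253 @ $11 + 249 @ $13 + 195 @ $14 + 208 @ $15 = $14,370
Ending inventory: 133 @ $15 + 393 @ $11 = $6,318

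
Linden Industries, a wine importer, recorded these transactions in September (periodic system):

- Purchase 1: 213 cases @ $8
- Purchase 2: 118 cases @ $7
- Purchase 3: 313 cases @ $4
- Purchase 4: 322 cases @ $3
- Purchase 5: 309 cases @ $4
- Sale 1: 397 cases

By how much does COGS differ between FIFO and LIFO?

$1,294

FIFO COGS: 213 @ $8 + 118 @ $7 + 66 @ $4 = $2,794
LIFO COGS: 309 @ $4 + 88 @ $3 = $1,500
Difference = |$2,794 − $1,500| = $1,294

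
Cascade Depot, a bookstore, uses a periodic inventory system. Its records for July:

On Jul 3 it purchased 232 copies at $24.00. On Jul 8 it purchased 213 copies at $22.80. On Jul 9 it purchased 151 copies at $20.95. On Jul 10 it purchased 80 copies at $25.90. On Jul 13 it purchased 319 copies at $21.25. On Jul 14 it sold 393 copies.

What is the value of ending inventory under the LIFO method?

Jul 14, 393 sold [LIFO — newest first]: 319 @ $21.25 + 74 @ $25.90 = $8,695.35
Ending inventory: 232 @ $24.00 + 213 @ $22.80 + 151 @ $20.95 + 6 @ $25.90 = $13,743.25

Ending inventory = $13,743.25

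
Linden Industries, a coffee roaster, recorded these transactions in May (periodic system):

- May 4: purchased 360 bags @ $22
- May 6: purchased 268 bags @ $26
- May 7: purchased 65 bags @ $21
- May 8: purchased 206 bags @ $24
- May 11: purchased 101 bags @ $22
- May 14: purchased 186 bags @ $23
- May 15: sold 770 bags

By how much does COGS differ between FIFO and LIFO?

FIFO COGS: 360 @ $22 + 268 @ $26 + 65 @ $21 + 77 @ $24 = $18,101
LIFO COGS: 186 @ $23 + 101 @ $22 + 206 @ $24 + 65 @ $21 + 212 @ $26 = $18,321
Difference = |$18,101 − $18,321| = $220

$220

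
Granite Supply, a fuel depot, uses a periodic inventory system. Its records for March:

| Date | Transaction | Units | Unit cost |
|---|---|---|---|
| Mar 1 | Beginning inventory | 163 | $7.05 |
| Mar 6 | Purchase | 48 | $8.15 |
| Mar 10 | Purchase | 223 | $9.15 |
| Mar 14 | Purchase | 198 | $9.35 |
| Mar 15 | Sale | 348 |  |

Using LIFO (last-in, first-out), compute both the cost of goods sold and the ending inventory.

COGS = $3,223.80; ending inventory = $2,208.30

Mar 15, 348 sold [LIFO — newest first]: 198 @ $9.35 + 150 @ $9.15 = $3,223.80
Ending inventory: 163 @ $7.05 + 48 @ $8.15 + 73 @ $9.15 = $2,208.30
Check: goods available $5,432.10 = COGS $3,223.80 + ending $2,208.30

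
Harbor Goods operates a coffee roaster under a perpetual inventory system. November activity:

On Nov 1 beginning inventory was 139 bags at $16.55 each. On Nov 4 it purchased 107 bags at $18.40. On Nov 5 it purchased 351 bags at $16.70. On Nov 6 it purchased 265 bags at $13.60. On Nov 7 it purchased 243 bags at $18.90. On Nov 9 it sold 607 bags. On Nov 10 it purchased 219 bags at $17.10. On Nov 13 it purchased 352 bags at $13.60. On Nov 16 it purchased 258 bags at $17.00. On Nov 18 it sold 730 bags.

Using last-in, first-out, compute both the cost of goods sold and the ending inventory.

Nov 9, 607 sold [LIFO — newest first]: 243 @ $18.90 + 265 @ $13.60 + 99 @ $16.70 = $9,850.00
Nov 18, 730 sold [LIFO — newest first]: 258 @ $17.00 + 352 @ $13.60 + 120 @ $17.10 = $11,225.20
Total COGS = $9,850.00 + $11,225.20 = $21,075.20
Ending inventory: 139 @ $16.55 + 107 @ $18.40 + 252 @ $16.70 + 99 @ $17.10 = $10,170.55
Check: goods available $31,245.75 = COGS $21,075.20 + ending $10,170.55

COGS = $21,075.20; ending inventory = $10,170.55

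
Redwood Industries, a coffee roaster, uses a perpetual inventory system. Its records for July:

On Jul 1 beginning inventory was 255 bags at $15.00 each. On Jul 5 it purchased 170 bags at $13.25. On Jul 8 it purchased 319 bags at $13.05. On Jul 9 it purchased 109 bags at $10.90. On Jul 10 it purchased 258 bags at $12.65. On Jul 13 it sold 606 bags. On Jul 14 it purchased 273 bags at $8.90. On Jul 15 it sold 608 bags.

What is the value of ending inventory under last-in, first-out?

Jul 13, 606 sold [LIFO — newest first]: 258 @ $12.65 + 109 @ $10.90 + 239 @ $13.05 = $7,570.75
Jul 15, 608 sold [LIFO — newest first]: 273 @ $8.90 + 80 @ $13.05 + 170 @ $13.25 + 85 @ $15.00 = $7,001.20
Total COGS = $7,570.75 + $7,001.20 = $14,571.95
Ending inventory: 170 @ $15.00 = $2,550.00

Ending inventory = $2,550.00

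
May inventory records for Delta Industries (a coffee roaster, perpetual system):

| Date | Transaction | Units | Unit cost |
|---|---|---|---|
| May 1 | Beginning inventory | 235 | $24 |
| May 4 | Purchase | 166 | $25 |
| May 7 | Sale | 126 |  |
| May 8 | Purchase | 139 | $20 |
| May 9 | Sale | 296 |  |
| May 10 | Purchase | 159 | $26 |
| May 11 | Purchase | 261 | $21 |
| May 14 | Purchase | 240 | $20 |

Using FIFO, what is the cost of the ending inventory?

Ending inventory = $16,775

May 7, 126 sold [FIFO — oldest first]: 126 @ $24 = $3,024
May 9, 296 sold [FIFO — oldest first]: 109 @ $24 + 166 @ $25 + 21 @ $20 = $7,186
Total COGS = $3,024 + $7,186 = $10,210
Ending inventory: 118 @ $20 + 159 @ $26 + 261 @ $21 + 240 @ $20 = $16,775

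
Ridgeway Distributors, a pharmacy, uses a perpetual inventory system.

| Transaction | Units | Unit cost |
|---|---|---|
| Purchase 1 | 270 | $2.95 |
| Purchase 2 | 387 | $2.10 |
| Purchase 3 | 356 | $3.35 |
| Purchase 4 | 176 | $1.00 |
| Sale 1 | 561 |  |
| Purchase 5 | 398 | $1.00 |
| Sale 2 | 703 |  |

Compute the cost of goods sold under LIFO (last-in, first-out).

COGS = $2,468.00

Sale 1 (561) [LIFO — newest first]: 176 @ $1.00 + 356 @ $3.35 + 29 @ $2.10 = $1,429.50
Sale 2 (703) [LIFO — newest first]: 398 @ $1.00 + 305 @ $2.10 = $1,038.50
Total COGS = $1,429.50 + $1,038.50 = $2,468.00
Ending inventory: 270 @ $2.95 + 53 @ $2.10 = $907.80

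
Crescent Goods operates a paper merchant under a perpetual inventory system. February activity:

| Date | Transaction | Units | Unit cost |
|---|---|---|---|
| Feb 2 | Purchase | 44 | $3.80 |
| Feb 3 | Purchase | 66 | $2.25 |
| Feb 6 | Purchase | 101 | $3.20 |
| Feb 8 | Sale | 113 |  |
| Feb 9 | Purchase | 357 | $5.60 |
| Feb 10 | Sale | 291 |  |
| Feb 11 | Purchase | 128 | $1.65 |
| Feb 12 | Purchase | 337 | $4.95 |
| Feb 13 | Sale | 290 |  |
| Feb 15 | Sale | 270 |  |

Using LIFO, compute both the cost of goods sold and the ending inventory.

Feb 8, 113 sold [LIFO — newest first]: 101 @ $3.20 + 12 @ $2.25 = $350.20
Feb 10, 291 sold [LIFO — newest first]: 291 @ $5.60 = $1,629.60
Feb 13, 290 sold [LIFO — newest first]: 290 @ $4.95 = $1,435.50
Feb 15, 270 sold [LIFO — newest first]: 47 @ $4.95 + 128 @ $1.65 + 66 @ $5.60 + 29 @ $2.25 = $878.70
Total COGS = $350.20 + $1,629.60 + $1,435.50 + $878.70 = $4,294.00
Ending inventory: 44 @ $3.80 + 25 @ $2.25 = $223.45
Check: goods available $4,517.45 = COGS $4,294.00 + ending $223.45

COGS = $4,294.00; ending inventory = $223.45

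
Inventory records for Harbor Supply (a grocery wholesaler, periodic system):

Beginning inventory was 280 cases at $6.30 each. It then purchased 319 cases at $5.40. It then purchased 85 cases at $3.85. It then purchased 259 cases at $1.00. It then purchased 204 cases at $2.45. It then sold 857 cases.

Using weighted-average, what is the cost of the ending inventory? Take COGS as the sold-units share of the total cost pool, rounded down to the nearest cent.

Sale 1, sell 857: 857/1147 × $4,572.65 → $3,416.53
Ending inventory (cost pool remaining) = $1,156.12
Check: goods available $4,572.65 = COGS $3,416.53 + ending $1,156.12

Ending inventory = $1,156.12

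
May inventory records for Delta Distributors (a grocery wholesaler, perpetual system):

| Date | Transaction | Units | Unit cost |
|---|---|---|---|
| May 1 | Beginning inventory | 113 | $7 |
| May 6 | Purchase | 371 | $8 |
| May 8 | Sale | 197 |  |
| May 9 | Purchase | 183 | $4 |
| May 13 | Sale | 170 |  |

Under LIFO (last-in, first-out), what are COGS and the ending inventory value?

COGS = $2,256; ending inventory = $2,235

May 8, 197 sold [LIFO — newest first]: 197 @ $8 = $1,576
May 13, 170 sold [LIFO — newest first]: 170 @ $4 = $680
Total COGS = $1,576 + $680 = $2,256
Ending inventory: 113 @ $7 + 174 @ $8 + 13 @ $4 = $2,235
Check: goods available $4,491 = COGS $2,256 + ending $2,235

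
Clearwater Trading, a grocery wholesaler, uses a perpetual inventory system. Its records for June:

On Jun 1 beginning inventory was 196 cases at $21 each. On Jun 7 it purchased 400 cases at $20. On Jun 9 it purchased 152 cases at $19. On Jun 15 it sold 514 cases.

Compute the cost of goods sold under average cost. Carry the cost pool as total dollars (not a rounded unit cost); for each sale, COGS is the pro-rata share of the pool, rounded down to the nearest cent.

After Jun 1: 196 on hand, pool $4,116.00 (≈ $21.0000 each)
After Jun 7: 596 on hand, pool $12,116.00 (≈ $20.3289 each)
After Jun 9: 748 on hand, pool $15,004.00 (≈ $20.0588 each)
Jun 15, sell 514: 514/748 × $15,004.00 → $10,310.23
Ending inventory (cost pool remaining) = $4,693.77
Check: goods available $15,004.00 = COGS $10,310.23 + ending $4,693.77

COGS = $10,310.23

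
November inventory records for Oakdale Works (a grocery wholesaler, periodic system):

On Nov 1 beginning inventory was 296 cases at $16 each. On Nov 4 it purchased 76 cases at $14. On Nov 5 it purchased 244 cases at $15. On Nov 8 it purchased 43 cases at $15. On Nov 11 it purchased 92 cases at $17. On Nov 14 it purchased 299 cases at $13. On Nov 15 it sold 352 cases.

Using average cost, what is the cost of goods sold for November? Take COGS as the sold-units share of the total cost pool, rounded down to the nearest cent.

Nov 15, sell 352: 352/1050 × $15,556.00 → $5,214.96
Ending inventory (cost pool remaining) = $10,341.04
Check: goods available $15,556.00 = COGS $5,214.96 + ending $10,341.04

COGS = $5,214.96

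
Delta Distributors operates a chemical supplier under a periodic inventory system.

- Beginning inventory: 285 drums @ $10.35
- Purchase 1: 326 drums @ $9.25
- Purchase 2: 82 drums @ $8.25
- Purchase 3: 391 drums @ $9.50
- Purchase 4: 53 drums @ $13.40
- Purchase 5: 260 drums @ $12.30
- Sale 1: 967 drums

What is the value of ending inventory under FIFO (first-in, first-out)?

Ending inventory = $5,019.70

Sale 1 (967) [FIFO — oldest first]: 285 @ $10.35 + 326 @ $9.25 + 82 @ $8.25 + 274 @ $9.50 = $9,244.75
Ending inventory: 117 @ $9.50 + 53 @ $13.40 + 260 @ $12.30 = $5,019.70
Check: goods available $14,264.45 = COGS $9,244.75 + ending $5,019.70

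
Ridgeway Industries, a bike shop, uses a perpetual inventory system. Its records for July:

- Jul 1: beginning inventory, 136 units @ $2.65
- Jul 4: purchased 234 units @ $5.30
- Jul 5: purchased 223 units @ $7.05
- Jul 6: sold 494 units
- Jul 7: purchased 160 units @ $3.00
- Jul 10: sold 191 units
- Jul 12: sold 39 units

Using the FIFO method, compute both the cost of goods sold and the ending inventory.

Jul 6, 494 sold [FIFO — oldest first]: 136 @ $2.65 + 234 @ $5.30 + 124 @ $7.05 = $2,474.80
Jul 10, 191 sold [FIFO — oldest first]: 99 @ $7.05 + 92 @ $3.00 = $973.95
Jul 12, 39 sold [FIFO — oldest first]: 39 @ $3.00 = $117.00
Total COGS = $2,474.80 + $973.95 + $117.00 = $3,565.75
Ending inventory: 29 @ $3.00 = $87.00
Check: goods available $3,652.75 = COGS $3,565.75 + ending $87.00

COGS = $3,565.75; ending inventory = $87.00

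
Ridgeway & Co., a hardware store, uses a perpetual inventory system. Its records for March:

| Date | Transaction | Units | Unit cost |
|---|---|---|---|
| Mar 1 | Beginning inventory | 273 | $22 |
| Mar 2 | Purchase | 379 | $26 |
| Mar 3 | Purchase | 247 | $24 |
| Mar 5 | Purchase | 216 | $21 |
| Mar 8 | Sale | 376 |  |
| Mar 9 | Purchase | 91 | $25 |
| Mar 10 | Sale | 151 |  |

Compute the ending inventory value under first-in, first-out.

Ending inventory = $15,989

Mar 8, 376 sold [FIFO — oldest first]: 273 @ $22 + 103 @ $26 = $8,684
Mar 10, 151 sold [FIFO — oldest first]: 151 @ $26 = $3,926
Total COGS = $8,684 + $3,926 = $12,610
Ending inventory: 125 @ $26 + 247 @ $24 + 216 @ $21 + 91 @ $25 = $15,989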